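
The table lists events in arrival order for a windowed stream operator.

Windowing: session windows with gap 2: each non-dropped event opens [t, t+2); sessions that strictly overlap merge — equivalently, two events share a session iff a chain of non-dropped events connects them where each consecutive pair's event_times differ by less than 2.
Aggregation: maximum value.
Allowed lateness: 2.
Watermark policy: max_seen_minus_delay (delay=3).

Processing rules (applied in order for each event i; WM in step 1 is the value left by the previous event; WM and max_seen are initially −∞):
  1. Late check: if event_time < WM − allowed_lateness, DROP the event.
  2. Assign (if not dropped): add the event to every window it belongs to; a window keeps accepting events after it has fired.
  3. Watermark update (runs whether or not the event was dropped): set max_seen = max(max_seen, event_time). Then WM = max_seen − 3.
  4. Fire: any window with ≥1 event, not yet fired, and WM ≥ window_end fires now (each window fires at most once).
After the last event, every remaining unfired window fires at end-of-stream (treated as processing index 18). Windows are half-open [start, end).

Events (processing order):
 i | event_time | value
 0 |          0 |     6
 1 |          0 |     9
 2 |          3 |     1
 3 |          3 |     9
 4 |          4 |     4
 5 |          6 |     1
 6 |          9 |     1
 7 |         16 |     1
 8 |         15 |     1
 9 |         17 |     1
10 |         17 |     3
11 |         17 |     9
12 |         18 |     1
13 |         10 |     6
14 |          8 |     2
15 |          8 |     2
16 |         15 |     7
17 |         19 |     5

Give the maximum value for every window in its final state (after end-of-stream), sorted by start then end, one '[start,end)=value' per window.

i=0 t=0 v=6: → [0,2); WM=-3
i=1 t=0 v=9: → [0,2); WM=-3
i=2 t=3 v=1: → [3,5); WM=0
i=3 t=3 v=9: → [3,5); WM=0
i=4 t=4 v=4: → [3,6); WM=1
i=5 t=6 v=1: → [6,8); WM=3
i=6 t=9 v=1: → [9,11); WM=6
i=7 t=16 v=1: → [16,18); WM=13
i=8 t=15 v=1: → [15,18); WM=13
i=9 t=17 v=1: → [15,19); WM=14
i=10 t=17 v=3: → [15,19); WM=14
i=11 t=17 v=9: → [15,19); WM=14
i=12 t=18 v=1: → [15,20); WM=15
i=13 t=10 v=6: DROP (t<15-2); WM=15
i=14 t=8 v=2: DROP (t<15-2); WM=15
i=15 t=8 v=2: DROP (t<15-2); WM=15
i=16 t=15 v=7: → [15,20); WM=15
i=17 t=19 v=5: → [15,21); WM=16

[0,2)=9 [3,6)=9 [6,8)=1 [9,11)=1 [15,21)=9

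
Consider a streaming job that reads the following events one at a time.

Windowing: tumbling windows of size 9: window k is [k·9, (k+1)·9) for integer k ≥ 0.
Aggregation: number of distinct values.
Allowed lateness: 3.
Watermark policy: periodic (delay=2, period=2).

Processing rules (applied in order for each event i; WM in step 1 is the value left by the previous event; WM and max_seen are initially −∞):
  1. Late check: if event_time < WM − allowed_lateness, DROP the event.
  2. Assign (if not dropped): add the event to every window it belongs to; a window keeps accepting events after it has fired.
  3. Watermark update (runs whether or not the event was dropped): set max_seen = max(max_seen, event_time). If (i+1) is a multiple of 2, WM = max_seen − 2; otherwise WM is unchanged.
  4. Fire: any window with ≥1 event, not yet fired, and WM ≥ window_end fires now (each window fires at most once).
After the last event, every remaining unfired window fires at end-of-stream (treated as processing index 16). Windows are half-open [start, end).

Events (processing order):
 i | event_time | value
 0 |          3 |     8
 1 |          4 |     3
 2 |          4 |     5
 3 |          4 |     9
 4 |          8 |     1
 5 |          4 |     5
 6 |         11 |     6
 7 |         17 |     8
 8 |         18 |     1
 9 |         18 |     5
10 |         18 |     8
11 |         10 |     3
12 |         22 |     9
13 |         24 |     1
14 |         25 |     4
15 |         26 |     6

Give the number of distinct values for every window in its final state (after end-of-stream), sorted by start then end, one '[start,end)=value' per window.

i=0 t=3 v=8: → [0,9); WM=−∞
i=1 t=4 v=3: → [0,9); WM=2
i=2 t=4 v=5: → [0,9); WM=2
i=3 t=4 v=9: → [0,9); WM=2
i=4 t=8 v=1: → [0,9); WM=2
i=5 t=4 v=5: → [0,9); WM=6
i=6 t=11 v=6: → [9,18); WM=6
i=7 t=17 v=8: → [9,18); WM=15; [0,9) fires=5
i=8 t=18 v=1: → [18,27); WM=15
i=9 t=18 v=5: → [18,27); WM=16
i=10 t=18 v=8: → [18,27); WM=16
i=11 t=10 v=3: DROP (t<16-3); WM=16
i=12 t=22 v=9: → [18,27); WM=16
i=13 t=24 v=1: → [18,27); WM=22; [9,18) fires=2
i=14 t=25 v=4: → [18,27); WM=22
i=15 t=26 v=6: → [18,27); WM=24

[0,9)=5 [9,18)=2 [18,27)=6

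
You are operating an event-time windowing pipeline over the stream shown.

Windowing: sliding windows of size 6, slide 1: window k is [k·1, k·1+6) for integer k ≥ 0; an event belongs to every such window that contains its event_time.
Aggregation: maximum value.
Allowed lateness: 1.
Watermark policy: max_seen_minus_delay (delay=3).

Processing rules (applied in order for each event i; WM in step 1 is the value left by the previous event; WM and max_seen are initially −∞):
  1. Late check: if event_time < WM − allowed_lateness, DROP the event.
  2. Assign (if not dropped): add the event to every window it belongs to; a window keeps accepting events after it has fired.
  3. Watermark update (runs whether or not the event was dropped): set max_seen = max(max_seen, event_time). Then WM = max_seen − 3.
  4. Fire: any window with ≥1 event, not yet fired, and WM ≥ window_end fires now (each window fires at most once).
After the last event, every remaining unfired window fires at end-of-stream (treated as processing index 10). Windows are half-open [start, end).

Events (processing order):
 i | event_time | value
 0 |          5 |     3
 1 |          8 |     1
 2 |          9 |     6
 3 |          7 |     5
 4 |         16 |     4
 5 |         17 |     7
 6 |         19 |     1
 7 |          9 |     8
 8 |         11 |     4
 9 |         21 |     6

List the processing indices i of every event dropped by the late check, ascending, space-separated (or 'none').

i=0 t=5 v=3: → [5,11),[4,10),[3,9),[2,8),[1,7),[0,6); WM=2
i=1 t=8 v=1: → [8,14),[7,13),[6,12),[5,11),[4,10),[3,9); WM=5
i=2 t=9 v=6: → [9,15),[8,14),[7,13),[6,12),[5,11),[4,10); WM=6; [0,6) fires=3
i=3 t=7 v=5: → [7,13),[6,12),[5,11),[4,10),[3,9),[2,8); WM=6
i=4 t=16 v=4: → [16,22),[15,21),[14,20),[13,19),[12,18),[11,17); WM=13; [1,7) fires=3 [2,8) fires=5 [3,9) fires=5 [4,10) fires=6 [5,11) fires=6 [6,12) fires=6 [7,13) fires=6
i=5 t=17 v=7: → [17,23),[16,22),[15,21),[14,20),[13,19),[12,18); WM=14; [8,14) fires=6
i=6 t=19 v=1: → [19,25),[18,24),[17,23),[16,22),[15,21),[14,20); WM=16; [9,15) fires=6
i=7 t=9 v=8: DROP (t<16-1); WM=16
i=8 t=11 v=4: DROP (t<16-1); WM=16
i=9 t=21 v=6: → [21,27),[20,26),[19,25),[18,24),[17,23),[16,22); WM=18; [11,17) fires=4 [12,18) fires=7

7 8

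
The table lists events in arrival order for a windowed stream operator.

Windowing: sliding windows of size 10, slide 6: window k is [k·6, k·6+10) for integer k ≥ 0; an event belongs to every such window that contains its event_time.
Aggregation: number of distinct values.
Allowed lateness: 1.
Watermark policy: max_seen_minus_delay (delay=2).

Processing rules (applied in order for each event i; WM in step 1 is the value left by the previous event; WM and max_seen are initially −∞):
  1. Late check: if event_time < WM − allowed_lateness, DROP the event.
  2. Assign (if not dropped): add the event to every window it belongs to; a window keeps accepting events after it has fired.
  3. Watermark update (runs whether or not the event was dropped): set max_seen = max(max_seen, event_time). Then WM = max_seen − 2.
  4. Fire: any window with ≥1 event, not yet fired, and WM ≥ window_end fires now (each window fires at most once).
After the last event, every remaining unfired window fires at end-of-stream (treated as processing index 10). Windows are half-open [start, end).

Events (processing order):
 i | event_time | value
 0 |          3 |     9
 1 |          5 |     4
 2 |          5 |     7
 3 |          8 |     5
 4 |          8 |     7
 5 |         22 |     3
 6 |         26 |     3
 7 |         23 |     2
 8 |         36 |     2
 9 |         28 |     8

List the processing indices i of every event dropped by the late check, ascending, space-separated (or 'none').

9

i=0 t=3 v=9: → [0,10); WM=1
i=1 t=5 v=4: → [0,10); WM=3
i=2 t=5 v=7: → [0,10); WM=3
i=3 t=8 v=5: → [6,16),[0,10); WM=6
i=4 t=8 v=7: → [6,16),[0,10); WM=6
i=5 t=22 v=3: → [18,28); WM=20; [0,10) fires=4 [6,16) fires=2
i=6 t=26 v=3: → [24,34),[18,28); WM=24
i=7 t=23 v=2: → [18,28); WM=24
i=8 t=36 v=2: → [36,46),[30,40); WM=34; [18,28) fires=2 [24,34) fires=1
i=9 t=28 v=8: DROP (t<34-1); WM=34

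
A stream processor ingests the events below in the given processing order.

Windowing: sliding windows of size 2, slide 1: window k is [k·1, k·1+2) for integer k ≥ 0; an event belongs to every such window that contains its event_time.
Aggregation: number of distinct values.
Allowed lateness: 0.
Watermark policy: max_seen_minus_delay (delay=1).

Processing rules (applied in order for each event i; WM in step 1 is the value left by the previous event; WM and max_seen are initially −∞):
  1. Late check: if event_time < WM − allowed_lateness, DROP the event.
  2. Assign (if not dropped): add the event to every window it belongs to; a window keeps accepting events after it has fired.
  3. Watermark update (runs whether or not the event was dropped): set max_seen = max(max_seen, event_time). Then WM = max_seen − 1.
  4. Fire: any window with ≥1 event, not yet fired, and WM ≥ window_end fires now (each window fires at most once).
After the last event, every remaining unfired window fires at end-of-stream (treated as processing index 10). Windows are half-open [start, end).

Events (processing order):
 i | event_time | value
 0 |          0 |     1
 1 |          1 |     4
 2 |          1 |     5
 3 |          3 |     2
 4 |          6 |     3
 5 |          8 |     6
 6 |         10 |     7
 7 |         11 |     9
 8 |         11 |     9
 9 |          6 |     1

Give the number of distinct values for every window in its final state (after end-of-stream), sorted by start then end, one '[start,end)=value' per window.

i=0 t=0 v=1: → [0,2); WM=-1
i=1 t=1 v=4: → [1,3),[0,2); WM=0
i=2 t=1 v=5: → [1,3),[0,2); WM=0
i=3 t=3 v=2: → [3,5),[2,4); WM=2; [0,2) fires=3
i=4 t=6 v=3: → [6,8),[5,7); WM=5; [1,3) fires=2 [2,4) fires=1 [3,5) fires=1
i=5 t=8 v=6: → [8,10),[7,9); WM=7; [5,7) fires=1
i=6 t=10 v=7: → [10,12),[9,11); WM=9; [6,8) fires=1 [7,9) fires=1
i=7 t=11 v=9: → [11,13),[10,12); WM=10; [8,10) fires=1
i=8 t=11 v=9: → [11,13),[10,12); WM=10
i=9 t=6 v=1: DROP (t<10-0); WM=10

[0,2)=3 [1,3)=2 [2,4)=1 [3,5)=1 [5,7)=1 [6,8)=1 [7,9)=1 [8,10)=1 [9,11)=1 [10,12)=2 [11,13)=1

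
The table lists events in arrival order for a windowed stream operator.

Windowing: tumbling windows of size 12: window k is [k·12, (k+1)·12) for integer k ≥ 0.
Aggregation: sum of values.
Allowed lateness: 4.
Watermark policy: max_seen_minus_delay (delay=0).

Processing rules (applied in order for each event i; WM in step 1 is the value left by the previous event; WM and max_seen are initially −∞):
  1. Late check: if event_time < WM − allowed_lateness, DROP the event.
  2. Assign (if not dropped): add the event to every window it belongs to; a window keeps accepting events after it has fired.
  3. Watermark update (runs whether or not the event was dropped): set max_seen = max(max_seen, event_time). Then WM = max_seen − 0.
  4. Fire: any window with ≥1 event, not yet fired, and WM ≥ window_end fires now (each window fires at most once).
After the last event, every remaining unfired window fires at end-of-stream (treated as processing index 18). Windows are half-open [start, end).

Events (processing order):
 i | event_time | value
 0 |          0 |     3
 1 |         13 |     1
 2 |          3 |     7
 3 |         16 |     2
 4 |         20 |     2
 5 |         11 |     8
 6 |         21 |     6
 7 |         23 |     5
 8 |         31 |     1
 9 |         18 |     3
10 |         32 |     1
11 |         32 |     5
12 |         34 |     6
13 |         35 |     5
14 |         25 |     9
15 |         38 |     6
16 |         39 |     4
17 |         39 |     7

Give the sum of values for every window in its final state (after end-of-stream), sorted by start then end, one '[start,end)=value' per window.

i=0 t=0 v=3: → [0,12); WM=0
i=1 t=13 v=1: → [12,24); WM=13; [0,12) fires=3
i=2 t=3 v=7: DROP (t<13-4); WM=13
i=3 t=16 v=2: → [12,24); WM=16
i=4 t=20 v=2: → [12,24); WM=20
i=5 t=11 v=8: DROP (t<20-4); WM=20
i=6 t=21 v=6: → [12,24); WM=21
i=7 t=23 v=5: → [12,24); WM=23
i=8 t=31 v=1: → [24,36); WM=31; [12,24) fires=16
i=9 t=18 v=3: DROP (t<31-4); WM=31
i=10 t=32 v=1: → [24,36); WM=32
i=11 t=32 v=5: → [24,36); WM=32
i=12 t=34 v=6: → [24,36); WM=34
i=13 t=35 v=5: → [24,36); WM=35
i=14 t=25 v=9: DROP (t<35-4); WM=35
i=15 t=38 v=6: → [36,48); WM=38; [24,36) fires=18
i=16 t=39 v=4: → [36,48); WM=39
i=17 t=39 v=7: → [36,48); WM=39

[0,12)=3 [12,24)=16 [24,36)=18 [36,48)=17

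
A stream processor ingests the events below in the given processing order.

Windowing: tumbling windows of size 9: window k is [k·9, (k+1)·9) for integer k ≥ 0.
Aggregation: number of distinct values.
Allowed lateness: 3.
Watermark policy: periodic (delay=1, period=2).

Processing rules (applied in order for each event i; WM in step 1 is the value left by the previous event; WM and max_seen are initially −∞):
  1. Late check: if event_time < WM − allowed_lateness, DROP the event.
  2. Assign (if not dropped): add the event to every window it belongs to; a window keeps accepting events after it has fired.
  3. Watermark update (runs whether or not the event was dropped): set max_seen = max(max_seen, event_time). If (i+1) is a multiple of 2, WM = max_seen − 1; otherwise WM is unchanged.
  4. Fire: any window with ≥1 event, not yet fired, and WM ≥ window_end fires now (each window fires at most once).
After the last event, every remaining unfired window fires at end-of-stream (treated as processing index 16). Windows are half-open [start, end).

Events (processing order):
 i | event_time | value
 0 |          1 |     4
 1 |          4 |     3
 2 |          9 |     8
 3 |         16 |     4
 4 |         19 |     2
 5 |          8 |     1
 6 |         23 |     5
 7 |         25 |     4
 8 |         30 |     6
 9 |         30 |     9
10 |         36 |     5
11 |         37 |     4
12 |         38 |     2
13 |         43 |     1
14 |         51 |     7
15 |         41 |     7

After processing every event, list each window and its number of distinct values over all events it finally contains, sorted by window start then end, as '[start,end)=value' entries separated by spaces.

[0,9)=2 [9,18)=2 [18,27)=3 [27,36)=2 [36,45)=5 [45,54)=1

i=0 t=1 v=4: → [0,9); WM=−∞
i=1 t=4 v=3: → [0,9); WM=3
i=2 t=9 v=8: → [9,18); WM=3
i=3 t=16 v=4: → [9,18); WM=15; [0,9) fires=2
i=4 t=19 v=2: → [18,27); WM=15
i=5 t=8 v=1: DROP (t<15-3); WM=18; [9,18) fires=2
i=6 t=23 v=5: → [18,27); WM=18
i=7 t=25 v=4: → [18,27); WM=24
i=8 t=30 v=6: → [27,36); WM=24
i=9 t=30 v=9: → [27,36); WM=29; [18,27) fires=3
i=10 t=36 v=5: → [36,45); WM=29
i=11 t=37 v=4: → [36,45); WM=36; [27,36) fires=2
i=12 t=38 v=2: → [36,45); WM=36
i=13 t=43 v=1: → [36,45); WM=42
i=14 t=51 v=7: → [45,54); WM=42
i=15 t=41 v=7: → [36,45); WM=50; [36,45) fires=5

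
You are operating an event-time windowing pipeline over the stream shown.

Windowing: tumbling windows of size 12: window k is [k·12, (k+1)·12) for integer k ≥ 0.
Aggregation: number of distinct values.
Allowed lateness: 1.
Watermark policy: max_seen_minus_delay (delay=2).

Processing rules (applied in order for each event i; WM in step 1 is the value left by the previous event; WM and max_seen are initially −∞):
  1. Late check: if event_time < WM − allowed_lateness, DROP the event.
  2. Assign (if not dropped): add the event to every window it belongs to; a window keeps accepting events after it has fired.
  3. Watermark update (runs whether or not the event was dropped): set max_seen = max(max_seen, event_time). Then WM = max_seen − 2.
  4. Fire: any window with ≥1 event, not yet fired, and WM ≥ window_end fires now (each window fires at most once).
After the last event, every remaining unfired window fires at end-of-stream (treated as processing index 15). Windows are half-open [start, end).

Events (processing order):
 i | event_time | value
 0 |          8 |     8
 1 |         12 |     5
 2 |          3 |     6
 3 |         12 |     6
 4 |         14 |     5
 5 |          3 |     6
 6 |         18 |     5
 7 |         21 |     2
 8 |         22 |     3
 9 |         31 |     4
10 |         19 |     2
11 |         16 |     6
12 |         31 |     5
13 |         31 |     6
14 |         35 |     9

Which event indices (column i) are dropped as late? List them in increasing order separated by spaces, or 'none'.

i=0 t=8 v=8: → [0,12); WM=6
i=1 t=12 v=5: → [12,24); WM=10
i=2 t=3 v=6: DROP (t<10-1); WM=10
i=3 t=12 v=6: → [12,24); WM=10
i=4 t=14 v=5: → [12,24); WM=12; [0,12) fires=1
i=5 t=3 v=6: DROP (t<12-1); WM=12
i=6 t=18 v=5: → [12,24); WM=16
i=7 t=21 v=2: → [12,24); WM=19
i=8 t=22 v=3: → [12,24); WM=20
i=9 t=31 v=4: → [24,36); WM=29; [12,24) fires=4
i=10 t=19 v=2: DROP (t<29-1); WM=29
i=11 t=16 v=6: DROP (t<29-1); WM=29
i=12 t=31 v=5: → [24,36); WM=29
i=13 t=31 v=6: → [24,36); WM=29
i=14 t=35 v=9: → [24,36); WM=33

2 5 10 11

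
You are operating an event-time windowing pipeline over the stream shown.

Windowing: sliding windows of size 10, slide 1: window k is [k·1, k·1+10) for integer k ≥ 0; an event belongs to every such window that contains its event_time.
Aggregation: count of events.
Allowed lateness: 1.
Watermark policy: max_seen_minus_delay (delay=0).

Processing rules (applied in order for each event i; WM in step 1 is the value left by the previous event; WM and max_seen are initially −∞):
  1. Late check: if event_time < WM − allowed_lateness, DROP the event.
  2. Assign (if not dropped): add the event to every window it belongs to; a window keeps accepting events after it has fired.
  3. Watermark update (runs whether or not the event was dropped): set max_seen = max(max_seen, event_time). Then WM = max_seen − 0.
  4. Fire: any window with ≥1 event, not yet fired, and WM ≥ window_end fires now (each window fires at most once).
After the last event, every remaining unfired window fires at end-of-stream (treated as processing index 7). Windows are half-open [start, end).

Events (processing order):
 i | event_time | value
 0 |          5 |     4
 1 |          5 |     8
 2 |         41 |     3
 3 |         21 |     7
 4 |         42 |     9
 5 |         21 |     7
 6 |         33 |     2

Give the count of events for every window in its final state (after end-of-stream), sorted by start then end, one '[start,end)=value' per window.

[0,10)=2 [1,11)=2 [2,12)=2 [3,13)=2 [4,14)=2 [5,15)=2 [32,42)=1 [33,43)=2 [34,44)=2 [35,45)=2 [36,46)=2 [37,47)=2 [38,48)=2 [39,49)=2 [40,50)=2 [41,51)=2 [42,52)=1

i=0 t=5 v=4: → [5,15),[4,14),[3,13),[2,12),[1,11),[0,10); WM=5
i=1 t=5 v=8: → [5,15),[4,14),[3,13),[2,12),[1,11),[0,10); WM=5
i=2 t=41 v=3: → [41,51),[40,50),[39,49),[38,48),[37,47),[36,46),[35,45),[34,44),[33,43),[32,42); WM=41; [0,10) fires=2 [1,11) fires=2 [2,12) fires=2 [3,13) fires=2 [4,14) fires=2 [5,15) fires=2
i=3 t=21 v=7: DROP (t<41-1); WM=41
i=4 t=42 v=9: → [42,52),[41,51),[40,50),[39,49),[38,48),[37,47),[36,46),[35,45),[34,44),[33,43); WM=42; [32,42) fires=1
i=5 t=21 v=7: DROP (t<42-1); WM=42
i=6 t=33 v=2: DROP (t<42-1); WM=42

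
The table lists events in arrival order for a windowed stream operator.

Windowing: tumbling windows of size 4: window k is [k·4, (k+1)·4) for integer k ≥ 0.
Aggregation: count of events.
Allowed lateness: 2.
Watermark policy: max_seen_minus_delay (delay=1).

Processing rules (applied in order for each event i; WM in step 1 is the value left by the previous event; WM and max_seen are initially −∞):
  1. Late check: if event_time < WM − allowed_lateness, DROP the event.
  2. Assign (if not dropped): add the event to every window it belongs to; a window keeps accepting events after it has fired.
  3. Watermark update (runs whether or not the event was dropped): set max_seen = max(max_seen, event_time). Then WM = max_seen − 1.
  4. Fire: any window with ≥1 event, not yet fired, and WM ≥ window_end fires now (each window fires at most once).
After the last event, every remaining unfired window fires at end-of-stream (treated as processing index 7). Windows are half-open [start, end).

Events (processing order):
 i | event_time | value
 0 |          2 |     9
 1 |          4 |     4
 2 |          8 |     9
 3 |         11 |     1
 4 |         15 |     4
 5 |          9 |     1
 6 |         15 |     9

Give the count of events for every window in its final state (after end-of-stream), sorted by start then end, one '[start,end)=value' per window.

i=0 t=2 v=9: → [0,4); WM=1
i=1 t=4 v=4: → [4,8); WM=3
i=2 t=8 v=9: → [8,12); WM=7; [0,4) fires=1
i=3 t=11 v=1: → [8,12); WM=10; [4,8) fires=1
i=4 t=15 v=4: → [12,16); WM=14; [8,12) fires=2
i=5 t=9 v=1: DROP (t<14-2); WM=14
i=6 t=15 v=9: → [12,16); WM=14

[0,4)=1 [4,8)=1 [8,12)=2 [12,16)=2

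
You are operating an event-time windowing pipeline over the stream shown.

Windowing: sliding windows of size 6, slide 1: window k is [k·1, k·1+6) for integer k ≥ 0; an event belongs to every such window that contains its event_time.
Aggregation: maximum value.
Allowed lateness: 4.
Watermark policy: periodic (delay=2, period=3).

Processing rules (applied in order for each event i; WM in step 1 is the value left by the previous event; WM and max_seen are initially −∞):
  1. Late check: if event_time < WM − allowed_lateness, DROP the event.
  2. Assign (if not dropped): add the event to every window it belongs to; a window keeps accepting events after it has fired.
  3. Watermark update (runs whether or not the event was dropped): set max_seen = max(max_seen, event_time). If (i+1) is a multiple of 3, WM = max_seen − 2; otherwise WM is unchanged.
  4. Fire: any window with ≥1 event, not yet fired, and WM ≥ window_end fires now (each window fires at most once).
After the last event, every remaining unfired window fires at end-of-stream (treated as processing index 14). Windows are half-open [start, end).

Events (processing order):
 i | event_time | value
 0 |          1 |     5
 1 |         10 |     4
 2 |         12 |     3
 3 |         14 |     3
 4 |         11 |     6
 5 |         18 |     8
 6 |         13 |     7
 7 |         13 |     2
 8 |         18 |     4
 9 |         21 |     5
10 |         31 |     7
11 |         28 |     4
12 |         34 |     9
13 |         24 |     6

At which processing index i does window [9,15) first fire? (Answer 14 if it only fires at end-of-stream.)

5

i=0 t=1 v=5: → [1,7),[0,6); WM=−∞
i=1 t=10 v=4: → [10,16),[9,15),[8,14),[7,13),[6,12),[5,11); WM=−∞
i=2 t=12 v=3: → [12,18),[11,17),[10,16),[9,15),[8,14),[7,13); WM=10; [0,6) fires=5 [1,7) fires=5
i=3 t=14 v=3: → [14,20),[13,19),[12,18),[11,17),[10,16),[9,15); WM=10
i=4 t=11 v=6: → [11,17),[10,16),[9,15),[8,14),[7,13),[6,12); WM=10
i=5 t=18 v=8: → [18,24),[17,23),[16,22),[15,21),[14,20),[13,19); WM=16; [5,11) fires=4 [6,12) fires=6 [7,13) fires=6 [8,14) fires=6 [9,15) fires=6 [10,16) fires=6
i=6 t=13 v=7: → [13,19),[12,18),[11,17),[10,16),[9,15),[8,14); WM=16
i=7 t=13 v=2: → [13,19),[12,18),[11,17),[10,16),[9,15),[8,14); WM=16
i=8 t=18 v=4: → [18,24),[17,23),[16,22),[15,21),[14,20),[13,19); WM=16
i=9 t=21 v=5: → [21,27),[20,26),[19,25),[18,24),[17,23),[16,22); WM=16
i=10 t=31 v=7: → [31,37),[30,36),[29,35),[28,34),[27,33),[26,32); WM=16
i=11 t=28 v=4: → [28,34),[27,33),[26,32),[25,31),[24,30),[23,29); WM=29; [11,17) fires=7 [12,18) fires=7 [13,19) fires=8 [14,20) fires=8 [15,21) fires=8 [16,22) fires=8 [17,23) fires=8 [18,24) fires=8 [19,25) fires=5 [20,26) fires=5 [21,27) fires=5 [23,29) fires=4
i=12 t=34 v=9: → [34,40),[33,39),[32,38),[31,37),[30,36),[29,35); WM=29
i=13 t=24 v=6: DROP (t<29-4); WM=29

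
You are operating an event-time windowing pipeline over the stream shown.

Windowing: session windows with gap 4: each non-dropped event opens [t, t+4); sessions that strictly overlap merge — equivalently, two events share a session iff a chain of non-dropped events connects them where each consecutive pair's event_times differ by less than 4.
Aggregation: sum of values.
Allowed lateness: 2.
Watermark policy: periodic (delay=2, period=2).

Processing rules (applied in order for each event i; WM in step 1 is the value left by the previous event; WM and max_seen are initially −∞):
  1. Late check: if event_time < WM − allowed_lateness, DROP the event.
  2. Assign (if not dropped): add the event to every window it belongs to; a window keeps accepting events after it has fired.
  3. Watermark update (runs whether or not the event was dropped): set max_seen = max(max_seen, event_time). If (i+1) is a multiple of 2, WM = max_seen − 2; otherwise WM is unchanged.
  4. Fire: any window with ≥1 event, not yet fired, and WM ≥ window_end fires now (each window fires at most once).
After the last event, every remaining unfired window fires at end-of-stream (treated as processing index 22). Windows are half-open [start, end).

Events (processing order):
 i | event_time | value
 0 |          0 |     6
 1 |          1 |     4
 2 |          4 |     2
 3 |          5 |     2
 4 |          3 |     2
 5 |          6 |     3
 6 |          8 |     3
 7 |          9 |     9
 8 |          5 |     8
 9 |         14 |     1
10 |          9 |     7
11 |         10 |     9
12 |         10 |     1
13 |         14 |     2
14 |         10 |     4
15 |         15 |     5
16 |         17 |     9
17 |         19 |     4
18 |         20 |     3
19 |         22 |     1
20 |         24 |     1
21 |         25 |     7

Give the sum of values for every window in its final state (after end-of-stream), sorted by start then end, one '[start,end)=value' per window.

i=0 t=0 v=6: → [0,4); WM=−∞
i=1 t=1 v=4: → [0,5); WM=-1
i=2 t=4 v=2: → [0,8); WM=-1
i=3 t=5 v=2: → [0,9); WM=3
i=4 t=3 v=2: → [0,9); WM=3
i=5 t=6 v=3: → [0,10); WM=4
i=6 t=8 v=3: → [0,12); WM=4
i=7 t=9 v=9: → [0,13); WM=7
i=8 t=5 v=8: → [0,13); WM=7
i=9 t=14 v=1: → [14,18); WM=12
i=10 t=9 v=7: DROP (t<12-2); WM=12
i=11 t=10 v=9: → [0,14); WM=12
i=12 t=10 v=1: → [0,14); WM=12
i=13 t=14 v=2: → [14,18); WM=12
i=14 t=10 v=4: → [0,14); WM=12
i=15 t=15 v=5: → [14,19); WM=13
i=16 t=17 v=9: → [14,21); WM=13
i=17 t=19 v=4: → [14,23); WM=17
i=18 t=20 v=3: → [14,24); WM=17
i=19 t=22 v=1: → [14,26); WM=20
i=20 t=24 v=1: → [14,28); WM=20
i=21 t=25 v=7: → [14,29); WM=23

[0,14)=53 [14,29)=33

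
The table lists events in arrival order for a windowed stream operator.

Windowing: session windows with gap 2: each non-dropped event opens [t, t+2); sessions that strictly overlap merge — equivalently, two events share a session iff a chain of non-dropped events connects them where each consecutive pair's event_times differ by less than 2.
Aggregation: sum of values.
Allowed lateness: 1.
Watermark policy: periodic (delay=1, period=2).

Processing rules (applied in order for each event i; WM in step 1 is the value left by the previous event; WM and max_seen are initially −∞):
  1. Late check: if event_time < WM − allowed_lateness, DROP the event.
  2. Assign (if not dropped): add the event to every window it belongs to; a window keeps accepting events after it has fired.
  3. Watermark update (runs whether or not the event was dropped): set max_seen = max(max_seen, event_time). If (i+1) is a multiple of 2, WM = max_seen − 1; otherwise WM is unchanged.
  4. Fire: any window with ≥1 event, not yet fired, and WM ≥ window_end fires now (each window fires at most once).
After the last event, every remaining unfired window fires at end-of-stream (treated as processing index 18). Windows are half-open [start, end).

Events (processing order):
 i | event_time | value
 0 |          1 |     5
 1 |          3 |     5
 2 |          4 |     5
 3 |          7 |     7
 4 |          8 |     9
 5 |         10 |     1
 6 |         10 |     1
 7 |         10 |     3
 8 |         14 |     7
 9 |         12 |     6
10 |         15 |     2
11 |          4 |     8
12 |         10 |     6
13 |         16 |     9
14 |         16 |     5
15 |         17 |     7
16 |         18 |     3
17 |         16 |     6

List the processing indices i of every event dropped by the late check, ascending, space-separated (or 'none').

i=0 t=1 v=5: → [1,3); WM=−∞
i=1 t=3 v=5: → [3,5); WM=2
i=2 t=4 v=5: → [3,6); WM=2
i=3 t=7 v=7: → [7,9); WM=6
i=4 t=8 v=9: → [7,10); WM=6
i=5 t=10 v=1: → [10,12); WM=9
i=6 t=10 v=1: → [10,12); WM=9
i=7 t=10 v=3: → [10,12); WM=9
i=8 t=14 v=7: → [14,16); WM=9
i=9 t=12 v=6: → [12,14); WM=13
i=10 t=15 v=2: → [14,17); WM=13
i=11 t=4 v=8: DROP (t<13-1); WM=14
i=12 t=10 v=6: DROP (t<14-1); WM=14
i=13 t=16 v=9: → [14,18); WM=15
i=14 t=16 v=5: → [14,18); WM=15
i=15 t=17 v=7: → [14,19); WM=16
i=16 t=18 v=3: → [14,20); WM=16
i=17 t=16 v=6: → [14,20); WM=17

11 12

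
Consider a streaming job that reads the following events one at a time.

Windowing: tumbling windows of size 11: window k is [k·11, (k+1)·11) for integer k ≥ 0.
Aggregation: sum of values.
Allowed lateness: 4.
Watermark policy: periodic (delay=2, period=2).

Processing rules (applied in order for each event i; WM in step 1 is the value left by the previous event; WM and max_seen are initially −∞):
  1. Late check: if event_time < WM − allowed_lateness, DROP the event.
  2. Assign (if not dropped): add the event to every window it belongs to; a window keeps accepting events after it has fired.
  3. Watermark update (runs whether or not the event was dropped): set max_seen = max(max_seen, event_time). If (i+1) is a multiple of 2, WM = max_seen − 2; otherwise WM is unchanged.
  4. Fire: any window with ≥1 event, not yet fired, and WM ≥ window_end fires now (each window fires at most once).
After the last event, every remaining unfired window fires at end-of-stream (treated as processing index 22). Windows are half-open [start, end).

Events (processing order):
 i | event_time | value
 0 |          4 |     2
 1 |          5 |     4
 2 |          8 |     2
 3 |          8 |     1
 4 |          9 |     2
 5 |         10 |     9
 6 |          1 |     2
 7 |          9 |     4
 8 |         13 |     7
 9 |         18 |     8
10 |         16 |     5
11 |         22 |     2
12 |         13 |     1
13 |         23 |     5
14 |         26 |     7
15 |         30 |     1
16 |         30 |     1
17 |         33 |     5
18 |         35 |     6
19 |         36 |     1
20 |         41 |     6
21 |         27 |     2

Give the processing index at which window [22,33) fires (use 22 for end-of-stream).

19

i=0 t=4 v=2: → [0,11); WM=−∞
i=1 t=5 v=4: → [0,11); WM=3
i=2 t=8 v=2: → [0,11); WM=3
i=3 t=8 v=1: → [0,11); WM=6
i=4 t=9 v=2: → [0,11); WM=6
i=5 t=10 v=9: → [0,11); WM=8
i=6 t=1 v=2: DROP (t<8-4); WM=8
i=7 t=9 v=4: → [0,11); WM=8
i=8 t=13 v=7: → [11,22); WM=8
i=9 t=18 v=8: → [11,22); WM=16; [0,11) fires=24
i=10 t=16 v=5: → [11,22); WM=16
i=11 t=22 v=2: → [22,33); WM=20
i=12 t=13 v=1: DROP (t<20-4); WM=20
i=13 t=23 v=5: → [22,33); WM=21
i=14 t=26 v=7: → [22,33); WM=21
i=15 t=30 v=1: → [22,33); WM=28; [11,22) fires=20
i=16 t=30 v=1: → [22,33); WM=28
i=17 t=33 v=5: → [33,44); WM=31
i=18 t=35 v=6: → [33,44); WM=31
i=19 t=36 v=1: → [33,44); WM=34; [22,33) fires=16
i=20 t=41 v=6: → [33,44); WM=34
i=21 t=27 v=2: DROP (t<34-4); WM=39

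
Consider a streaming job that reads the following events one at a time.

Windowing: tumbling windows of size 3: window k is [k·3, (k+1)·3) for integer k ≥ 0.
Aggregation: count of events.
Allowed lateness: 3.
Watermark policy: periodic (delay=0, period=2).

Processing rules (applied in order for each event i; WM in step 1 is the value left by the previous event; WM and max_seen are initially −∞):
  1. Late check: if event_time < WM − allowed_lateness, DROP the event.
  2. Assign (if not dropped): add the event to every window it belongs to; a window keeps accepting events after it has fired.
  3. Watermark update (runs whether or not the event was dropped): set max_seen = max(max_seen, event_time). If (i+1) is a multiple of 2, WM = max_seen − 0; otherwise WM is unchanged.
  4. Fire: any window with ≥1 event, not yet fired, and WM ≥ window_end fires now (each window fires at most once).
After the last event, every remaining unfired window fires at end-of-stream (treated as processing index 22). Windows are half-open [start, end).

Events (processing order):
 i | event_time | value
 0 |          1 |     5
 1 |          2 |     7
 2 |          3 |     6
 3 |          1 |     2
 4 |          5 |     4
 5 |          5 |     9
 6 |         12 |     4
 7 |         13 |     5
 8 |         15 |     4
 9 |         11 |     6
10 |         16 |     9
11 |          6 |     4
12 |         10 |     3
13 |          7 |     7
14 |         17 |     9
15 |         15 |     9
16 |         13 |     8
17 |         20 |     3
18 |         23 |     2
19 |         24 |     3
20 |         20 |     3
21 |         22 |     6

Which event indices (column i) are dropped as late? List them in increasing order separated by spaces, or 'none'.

i=0 t=1 v=5: → [0,3); WM=−∞
i=1 t=2 v=7: → [0,3); WM=2
i=2 t=3 v=6: → [3,6); WM=2
i=3 t=1 v=2: → [0,3); WM=3; [0,3) fires=3
i=4 t=5 v=4: → [3,6); WM=3
i=5 t=5 v=9: → [3,6); WM=5
i=6 t=12 v=4: → [12,15); WM=5
i=7 t=13 v=5: → [12,15); WM=13; [3,6) fires=3
i=8 t=15 v=4: → [15,18); WM=13
i=9 t=11 v=6: → [9,12); WM=15; [9,12) fires=1 [12,15) fires=2
i=10 t=16 v=9: → [15,18); WM=15
i=11 t=6 v=4: DROP (t<15-3); WM=16
i=12 t=10 v=3: DROP (t<16-3); WM=16
i=13 t=7 v=7: DROP (t<16-3); WM=16
i=14 t=17 v=9: → [15,18); WM=16
i=15 t=15 v=9: → [15,18); WM=17
i=16 t=13 v=8: DROP (t<17-3); WM=17
i=17 t=20 v=3: → [18,21); WM=20; [15,18) fires=4
i=18 t=23 v=2: → [21,24); WM=20
i=19 t=24 v=3: → [24,27); WM=24; [18,21) fires=1 [21,24) fires=1
i=20 t=20 v=3: DROP (t<24-3); WM=24
i=21 t=22 v=6: → [21,24); WM=24

11 12 13 16 20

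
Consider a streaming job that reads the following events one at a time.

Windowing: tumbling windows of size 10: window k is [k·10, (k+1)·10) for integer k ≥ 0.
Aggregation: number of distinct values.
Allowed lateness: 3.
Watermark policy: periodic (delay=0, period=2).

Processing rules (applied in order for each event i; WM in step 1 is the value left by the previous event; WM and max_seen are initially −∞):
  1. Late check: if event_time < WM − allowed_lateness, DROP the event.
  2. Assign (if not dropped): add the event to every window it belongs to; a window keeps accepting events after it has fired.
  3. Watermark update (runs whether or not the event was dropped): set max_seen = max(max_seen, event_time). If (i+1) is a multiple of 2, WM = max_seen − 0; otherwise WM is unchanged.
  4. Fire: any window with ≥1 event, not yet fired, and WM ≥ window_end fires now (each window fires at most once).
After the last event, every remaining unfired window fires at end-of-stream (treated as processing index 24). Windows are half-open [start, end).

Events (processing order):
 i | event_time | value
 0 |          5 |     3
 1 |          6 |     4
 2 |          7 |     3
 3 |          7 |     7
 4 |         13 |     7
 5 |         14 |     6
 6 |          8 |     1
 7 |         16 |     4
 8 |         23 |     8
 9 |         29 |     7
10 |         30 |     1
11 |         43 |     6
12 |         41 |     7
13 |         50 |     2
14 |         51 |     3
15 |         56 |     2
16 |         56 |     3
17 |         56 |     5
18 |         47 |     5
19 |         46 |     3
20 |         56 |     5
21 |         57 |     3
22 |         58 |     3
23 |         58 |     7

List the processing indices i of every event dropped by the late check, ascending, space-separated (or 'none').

6 18 19

i=0 t=5 v=3: → [0,10); WM=−∞
i=1 t=6 v=4: → [0,10); WM=6
i=2 t=7 v=3: → [0,10); WM=6
i=3 t=7 v=7: → [0,10); WM=7
i=4 t=13 v=7: → [10,20); WM=7
i=5 t=14 v=6: → [10,20); WM=14; [0,10) fires=3
i=6 t=8 v=1: DROP (t<14-3); WM=14
i=7 t=16 v=4: → [10,20); WM=16
i=8 t=23 v=8: → [20,30); WM=16
i=9 t=29 v=7: → [20,30); WM=29; [10,20) fires=3
i=10 t=30 v=1: → [30,40); WM=29
i=11 t=43 v=6: → [40,50); WM=43; [20,30) fires=2 [30,40) fires=1
i=12 t=41 v=7: → [40,50); WM=43
i=13 t=50 v=2: → [50,60); WM=50; [40,50) fires=2
i=14 t=51 v=3: → [50,60); WM=50
i=15 t=56 v=2: → [50,60); WM=56
i=16 t=56 v=3: → [50,60); WM=56
i=17 t=56 v=5: → [50,60); WM=56
i=18 t=47 v=5: DROP (t<56-3); WM=56
i=19 t=46 v=3: DROP (t<56-3); WM=56
i=20 t=56 v=5: → [50,60); WM=56
i=21 t=57 v=3: → [50,60); WM=57
i=22 t=58 v=3: → [50,60); WM=57
i=23 t=58 v=7: → [50,60); WM=58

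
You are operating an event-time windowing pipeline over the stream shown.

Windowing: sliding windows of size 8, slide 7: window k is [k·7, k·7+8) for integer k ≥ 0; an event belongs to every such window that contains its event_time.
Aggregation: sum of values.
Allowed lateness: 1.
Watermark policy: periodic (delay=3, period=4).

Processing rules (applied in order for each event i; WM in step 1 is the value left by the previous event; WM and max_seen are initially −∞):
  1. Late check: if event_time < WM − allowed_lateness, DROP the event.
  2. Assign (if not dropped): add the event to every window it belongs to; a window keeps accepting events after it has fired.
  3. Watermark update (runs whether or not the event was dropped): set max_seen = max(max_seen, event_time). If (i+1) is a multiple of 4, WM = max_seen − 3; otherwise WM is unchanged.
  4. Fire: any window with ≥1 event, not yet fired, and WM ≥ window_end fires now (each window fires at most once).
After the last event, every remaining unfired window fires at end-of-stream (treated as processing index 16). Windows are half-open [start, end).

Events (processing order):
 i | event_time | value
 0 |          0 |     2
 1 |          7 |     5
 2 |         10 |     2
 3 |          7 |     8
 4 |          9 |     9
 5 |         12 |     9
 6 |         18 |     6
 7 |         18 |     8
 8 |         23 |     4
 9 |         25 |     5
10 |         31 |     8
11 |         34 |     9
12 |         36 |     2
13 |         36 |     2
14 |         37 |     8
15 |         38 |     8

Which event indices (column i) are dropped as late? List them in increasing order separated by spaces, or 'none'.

i=0 t=0 v=2: → [0,8); WM=−∞
i=1 t=7 v=5: → [7,15),[0,8); WM=−∞
i=2 t=10 v=2: → [7,15); WM=−∞
i=3 t=7 v=8: → [7,15),[0,8); WM=7
i=4 t=9 v=9: → [7,15); WM=7
i=5 t=12 v=9: → [7,15); WM=7
i=6 t=18 v=6: → [14,22); WM=7
i=7 t=18 v=8: → [14,22); WM=15; [0,8) fires=15 [7,15) fires=33
i=8 t=23 v=4: → [21,29); WM=15
i=9 t=25 v=5: → [21,29); WM=15
i=10 t=31 v=8: → [28,36); WM=15
i=11 t=34 v=9: → [28,36); WM=31; [14,22) fires=14 [21,29) fires=9
i=12 t=36 v=2: → [35,43); WM=31
i=13 t=36 v=2: → [35,43); WM=31
i=14 t=37 v=8: → [35,43); WM=31
i=15 t=38 v=8: → [35,43); WM=35

none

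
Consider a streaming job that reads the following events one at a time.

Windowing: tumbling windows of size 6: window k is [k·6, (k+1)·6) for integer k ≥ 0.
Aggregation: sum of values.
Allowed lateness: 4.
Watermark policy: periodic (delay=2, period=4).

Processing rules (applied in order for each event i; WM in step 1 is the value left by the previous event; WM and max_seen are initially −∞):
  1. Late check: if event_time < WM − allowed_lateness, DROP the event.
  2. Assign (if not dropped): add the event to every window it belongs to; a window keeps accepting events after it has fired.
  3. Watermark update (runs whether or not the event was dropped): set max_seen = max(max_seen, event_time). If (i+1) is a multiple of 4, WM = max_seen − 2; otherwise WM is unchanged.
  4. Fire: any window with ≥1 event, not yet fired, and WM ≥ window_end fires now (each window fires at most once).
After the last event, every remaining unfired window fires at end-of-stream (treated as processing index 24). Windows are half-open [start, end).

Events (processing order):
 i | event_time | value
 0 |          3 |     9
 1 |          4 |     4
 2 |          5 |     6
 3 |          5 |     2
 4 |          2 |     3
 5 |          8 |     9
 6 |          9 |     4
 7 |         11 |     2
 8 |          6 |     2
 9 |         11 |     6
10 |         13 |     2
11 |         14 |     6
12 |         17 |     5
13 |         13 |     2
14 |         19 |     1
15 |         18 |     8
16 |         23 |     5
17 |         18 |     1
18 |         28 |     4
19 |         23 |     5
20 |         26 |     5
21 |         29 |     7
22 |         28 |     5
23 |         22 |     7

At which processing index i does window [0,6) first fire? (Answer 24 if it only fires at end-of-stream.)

i=0 t=3 v=9: → [0,6); WM=−∞
i=1 t=4 v=4: → [0,6); WM=−∞
i=2 t=5 v=6: → [0,6); WM=−∞
i=3 t=5 v=2: → [0,6); WM=3
i=4 t=2 v=3: → [0,6); WM=3
i=5 t=8 v=9: → [6,12); WM=3
i=6 t=9 v=4: → [6,12); WM=3
i=7 t=11 v=2: → [6,12); WM=9; [0,6) fires=24
i=8 t=6 v=2: → [6,12); WM=9
i=9 t=11 v=6: → [6,12); WM=9
i=10 t=13 v=2: → [12,18); WM=9
i=11 t=14 v=6: → [12,18); WM=12; [6,12) fires=23
i=12 t=17 v=5: → [12,18); WM=12
i=13 t=13 v=2: → [12,18); WM=12
i=14 t=19 v=1: → [18,24); WM=12
i=15 t=18 v=8: → [18,24); WM=17
i=16 t=23 v=5: → [18,24); WM=17
i=17 t=18 v=1: → [18,24); WM=17
i=18 t=28 v=4: → [24,30); WM=17
i=19 t=23 v=5: → [18,24); WM=26; [12,18) fires=15 [18,24) fires=20
i=20 t=26 v=5: → [24,30); WM=26
i=21 t=29 v=7: → [24,30); WM=26
i=22 t=28 v=5: → [24,30); WM=26
i=23 t=22 v=7: → [18,24); WM=27

7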